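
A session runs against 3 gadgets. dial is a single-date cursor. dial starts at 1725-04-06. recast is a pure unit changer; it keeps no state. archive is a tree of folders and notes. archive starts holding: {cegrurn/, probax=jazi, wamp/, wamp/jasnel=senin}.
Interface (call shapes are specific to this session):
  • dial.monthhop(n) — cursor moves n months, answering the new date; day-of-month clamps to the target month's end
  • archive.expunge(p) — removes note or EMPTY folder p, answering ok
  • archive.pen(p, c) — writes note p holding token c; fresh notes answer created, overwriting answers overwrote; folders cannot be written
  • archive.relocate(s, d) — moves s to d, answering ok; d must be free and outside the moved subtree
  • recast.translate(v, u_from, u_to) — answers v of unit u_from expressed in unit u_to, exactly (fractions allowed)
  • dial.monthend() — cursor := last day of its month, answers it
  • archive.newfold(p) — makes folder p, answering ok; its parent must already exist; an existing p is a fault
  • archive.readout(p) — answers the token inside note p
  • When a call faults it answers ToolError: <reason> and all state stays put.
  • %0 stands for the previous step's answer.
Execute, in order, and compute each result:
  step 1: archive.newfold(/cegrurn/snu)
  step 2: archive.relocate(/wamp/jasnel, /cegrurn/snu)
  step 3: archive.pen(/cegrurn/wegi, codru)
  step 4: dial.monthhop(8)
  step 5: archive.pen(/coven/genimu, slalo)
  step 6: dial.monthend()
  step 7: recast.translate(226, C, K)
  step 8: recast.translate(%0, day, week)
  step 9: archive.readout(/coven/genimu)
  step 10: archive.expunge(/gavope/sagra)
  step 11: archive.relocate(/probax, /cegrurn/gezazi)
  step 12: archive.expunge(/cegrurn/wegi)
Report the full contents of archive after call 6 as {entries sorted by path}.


Then archive.newfold(p: /cegrurn/snu): ok.
I use archive.relocate(s: /wamp/jasnel, d: /cegrurn/snu), giving ToolError: exists.
I use archive.pen(p: /cegrurn/wegi, c: codru), which returns created.
I use dial.monthhop(n: 8), and get 1725-12-06.
Invoking archive.pen(p: /coven/genimu, c: slalo), and see ToolError: no parent.
I run dial.monthend, and get 1725-12-31.
Then recast.translate(v: 226, u_from: C, u_to: K), and observe 9983/20.
Now I run recast.translate(v: %0, u_from: day, u_to: week): 9983/140.
I invoke archive.readout(p: /coven/genimu), which returns ToolError: not found.
I invoke archive.expunge(p: /gavope/sagra), — result: ToolError: not found.
Using archive.relocate(s: /probax, d: /cegrurn/gezazi), and see ok.
Calling archive.expunge(p: /cegrurn/wegi), and observe ok.

Answer: {cegrurn/, cegrurn/snu/, cegrurn/wegi=codru, probax=jazi, wamp/, wamp/jasnel=senin}


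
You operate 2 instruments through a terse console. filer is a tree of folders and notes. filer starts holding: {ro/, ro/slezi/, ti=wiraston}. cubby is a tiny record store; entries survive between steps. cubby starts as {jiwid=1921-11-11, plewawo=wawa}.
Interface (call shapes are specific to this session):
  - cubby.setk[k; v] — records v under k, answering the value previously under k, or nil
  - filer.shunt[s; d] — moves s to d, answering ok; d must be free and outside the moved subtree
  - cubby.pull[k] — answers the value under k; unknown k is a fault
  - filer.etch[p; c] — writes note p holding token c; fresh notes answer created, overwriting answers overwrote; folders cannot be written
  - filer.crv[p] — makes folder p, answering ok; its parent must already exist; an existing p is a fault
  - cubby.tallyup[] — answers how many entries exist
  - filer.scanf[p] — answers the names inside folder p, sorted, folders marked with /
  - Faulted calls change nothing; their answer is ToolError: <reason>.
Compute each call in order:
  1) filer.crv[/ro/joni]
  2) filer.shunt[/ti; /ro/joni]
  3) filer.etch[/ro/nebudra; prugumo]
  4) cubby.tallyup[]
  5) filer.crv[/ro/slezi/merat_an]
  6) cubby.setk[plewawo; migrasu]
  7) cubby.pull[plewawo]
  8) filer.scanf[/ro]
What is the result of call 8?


Answer: [joni/, nebudra, slezi/]

Derivation:
> crv p: /ro/joni
  ok
> shunt s: /ti d: /ro/joni
  ToolError: exists
> etch p: /ro/nebudra c: prugumo
  created
> tallyup
  2
> crv p: /ro/slezi/merat_an
  ok
> setk k: plewawo v: migrasu
  wawa
> pull k: plewawo
  migrasu
> scanf p: /ro
  [joni/, nebudra, slezi/]


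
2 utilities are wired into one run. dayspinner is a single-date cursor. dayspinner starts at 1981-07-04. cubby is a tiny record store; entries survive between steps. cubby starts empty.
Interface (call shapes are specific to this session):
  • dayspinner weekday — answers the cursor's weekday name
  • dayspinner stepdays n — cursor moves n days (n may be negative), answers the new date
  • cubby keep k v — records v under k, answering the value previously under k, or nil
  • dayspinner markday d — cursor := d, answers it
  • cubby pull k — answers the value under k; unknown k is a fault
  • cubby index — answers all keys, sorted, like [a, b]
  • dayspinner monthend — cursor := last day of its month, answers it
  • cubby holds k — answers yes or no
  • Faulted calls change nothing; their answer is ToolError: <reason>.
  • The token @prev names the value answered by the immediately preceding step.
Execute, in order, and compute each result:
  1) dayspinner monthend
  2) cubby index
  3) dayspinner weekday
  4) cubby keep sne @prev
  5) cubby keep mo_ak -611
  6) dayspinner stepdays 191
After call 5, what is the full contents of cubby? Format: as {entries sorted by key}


Do: dayspinner monthend[]
See: 1981-07-31
Do: cubby index[]
See: []
Do: dayspinner weekday[]
See: Friday
Do: cubby keep[k: sne; v: @prev]
See: nil
Do: cubby keep[k: mo_ak; v: -611]
See: nil
Do: dayspinner stepdays[n: 191]
See: 1982-02-07

Answer: {mo_ak=-611, sne=Friday}


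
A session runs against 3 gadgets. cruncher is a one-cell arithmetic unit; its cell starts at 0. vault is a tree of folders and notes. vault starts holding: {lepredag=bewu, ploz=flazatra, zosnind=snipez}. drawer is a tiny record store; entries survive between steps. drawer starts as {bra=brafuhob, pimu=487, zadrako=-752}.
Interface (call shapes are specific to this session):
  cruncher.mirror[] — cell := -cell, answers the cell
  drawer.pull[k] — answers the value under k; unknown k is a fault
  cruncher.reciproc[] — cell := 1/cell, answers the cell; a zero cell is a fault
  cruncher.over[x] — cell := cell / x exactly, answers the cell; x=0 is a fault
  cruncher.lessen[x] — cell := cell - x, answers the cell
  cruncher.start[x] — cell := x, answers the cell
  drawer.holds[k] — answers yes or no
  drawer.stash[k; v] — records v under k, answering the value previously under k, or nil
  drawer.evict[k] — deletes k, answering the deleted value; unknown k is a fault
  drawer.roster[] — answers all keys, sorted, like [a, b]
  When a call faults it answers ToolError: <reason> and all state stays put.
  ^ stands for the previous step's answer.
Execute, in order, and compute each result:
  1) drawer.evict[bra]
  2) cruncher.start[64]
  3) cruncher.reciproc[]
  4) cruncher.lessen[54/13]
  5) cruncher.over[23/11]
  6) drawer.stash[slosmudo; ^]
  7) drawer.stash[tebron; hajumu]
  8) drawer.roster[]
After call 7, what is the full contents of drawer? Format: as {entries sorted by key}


Answer: {pimu=487, slosmudo=-37873/19136, tebron=hajumu, zadrako=-752}

Derivation:
[in] drawer.evict k=bra
= brafuhob
[in] cruncher.start x=64
= 64
[in] cruncher.reciproc
= 1/64
[in] cruncher.lessen x=54/13
= -3443/832
[in] cruncher.over x=23/11
= -37873/19136
[in] drawer.stash k=slosmudo v=^
= nil
[in] drawer.stash k=tebron v=hajumu
= nil
[in] drawer.roster
= [pimu, slosmudo, tebron, zadrako]


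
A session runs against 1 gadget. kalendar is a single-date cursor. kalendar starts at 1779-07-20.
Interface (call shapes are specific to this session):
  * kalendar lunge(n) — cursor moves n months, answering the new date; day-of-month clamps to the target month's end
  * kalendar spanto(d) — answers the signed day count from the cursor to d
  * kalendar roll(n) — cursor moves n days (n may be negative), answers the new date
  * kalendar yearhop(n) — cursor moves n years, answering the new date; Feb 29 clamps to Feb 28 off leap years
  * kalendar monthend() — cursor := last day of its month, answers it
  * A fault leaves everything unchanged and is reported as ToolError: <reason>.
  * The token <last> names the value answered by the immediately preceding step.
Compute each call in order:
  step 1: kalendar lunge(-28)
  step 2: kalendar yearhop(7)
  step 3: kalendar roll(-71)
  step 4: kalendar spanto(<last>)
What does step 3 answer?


Answer: 1784-01-09

Derivation:
Using kalendar lunge using -28, yielding 1777-03-20.
Then kalendar yearhop using 7, and get 1784-03-20.
Calling kalendar roll using -71: 1784-01-09.
I call kalendar spanto using <last>, — result: 0.


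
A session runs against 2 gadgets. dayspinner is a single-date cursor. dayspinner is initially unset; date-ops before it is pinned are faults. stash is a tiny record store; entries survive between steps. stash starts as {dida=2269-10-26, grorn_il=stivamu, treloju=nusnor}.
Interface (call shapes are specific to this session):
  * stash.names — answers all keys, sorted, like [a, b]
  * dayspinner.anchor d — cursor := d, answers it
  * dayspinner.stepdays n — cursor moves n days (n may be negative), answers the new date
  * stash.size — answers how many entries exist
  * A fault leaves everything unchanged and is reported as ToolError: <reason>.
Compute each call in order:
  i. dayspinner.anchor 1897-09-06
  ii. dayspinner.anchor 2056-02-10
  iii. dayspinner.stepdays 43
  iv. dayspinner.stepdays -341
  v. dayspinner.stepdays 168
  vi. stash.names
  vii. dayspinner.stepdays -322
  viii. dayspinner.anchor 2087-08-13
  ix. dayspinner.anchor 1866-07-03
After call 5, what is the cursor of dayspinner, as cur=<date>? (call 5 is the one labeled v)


[in] dayspinner.anchor d=1897-09-06
= 1897-09-06
[in] dayspinner.anchor d=2056-02-10
= 2056-02-10
[in] dayspinner.stepdays n=43
= 2056-03-24
[in] dayspinner.stepdays n=-341
= 2055-04-18
[in] dayspinner.stepdays n=168
= 2055-10-03
[in] stash.names
= [dida, grorn_il, treloju]
[in] dayspinner.stepdays n=-322
= 2054-11-15
[in] dayspinner.anchor d=2087-08-13
= 2087-08-13
[in] dayspinner.anchor d=1866-07-03
= 1866-07-03

Answer: cur=2055-10-03


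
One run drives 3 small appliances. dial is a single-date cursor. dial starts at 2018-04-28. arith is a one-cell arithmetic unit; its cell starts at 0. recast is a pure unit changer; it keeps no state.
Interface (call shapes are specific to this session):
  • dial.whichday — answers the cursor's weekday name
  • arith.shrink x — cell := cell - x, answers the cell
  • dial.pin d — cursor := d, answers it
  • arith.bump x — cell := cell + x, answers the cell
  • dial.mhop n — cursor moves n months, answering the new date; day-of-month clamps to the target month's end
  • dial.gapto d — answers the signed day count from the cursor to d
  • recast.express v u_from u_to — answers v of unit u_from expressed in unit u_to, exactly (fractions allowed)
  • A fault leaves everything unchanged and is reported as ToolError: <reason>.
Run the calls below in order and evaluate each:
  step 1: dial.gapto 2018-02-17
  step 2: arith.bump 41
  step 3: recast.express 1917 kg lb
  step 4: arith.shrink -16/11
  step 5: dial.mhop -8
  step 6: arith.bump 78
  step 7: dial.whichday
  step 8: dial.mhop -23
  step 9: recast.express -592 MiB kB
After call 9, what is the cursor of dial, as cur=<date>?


Answer: cur=2015-09-28

Derivation:
Do: dial.gapto[d=2018-02-17]
See: -70
Do: arith.bump[x=41]
See: 41
Do: recast.express[v=1917; u_from=kg; u_to=lb]
See: 191700000000/45359237
Do: arith.shrink[x=-16/11]
See: 467/11
Do: dial.mhop[n=-8]
See: 2017-08-28
Do: arith.bump[x=78]
See: 1325/11
Do: dial.whichday[]
See: Monday
Do: dial.mhop[n=-23]
See: 2015-09-28
Do: recast.express[v=-592; u_from=MiB; u_to=kB]
See: -77594624/125


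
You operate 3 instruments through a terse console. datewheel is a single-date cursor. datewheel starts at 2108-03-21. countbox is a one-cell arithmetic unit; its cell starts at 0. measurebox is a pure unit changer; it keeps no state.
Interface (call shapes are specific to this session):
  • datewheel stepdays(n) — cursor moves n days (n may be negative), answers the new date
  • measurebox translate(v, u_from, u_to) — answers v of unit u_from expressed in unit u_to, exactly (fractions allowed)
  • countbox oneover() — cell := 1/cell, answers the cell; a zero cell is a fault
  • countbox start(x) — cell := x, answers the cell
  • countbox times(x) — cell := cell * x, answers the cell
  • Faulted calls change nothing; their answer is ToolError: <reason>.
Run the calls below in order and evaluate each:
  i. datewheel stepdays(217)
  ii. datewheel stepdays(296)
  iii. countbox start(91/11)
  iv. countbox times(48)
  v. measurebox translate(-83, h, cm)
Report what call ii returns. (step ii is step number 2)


>> datewheel stepdays(217)
<< 2108-10-24
>> datewheel stepdays(296)
<< 2109-08-16
>> countbox start(91/11)
<< 91/11
>> countbox times(48)
<< 4368/11
>> measurebox translate(-83, h, cm)
<< ToolError: incompatible units

Answer: 2109-08-16


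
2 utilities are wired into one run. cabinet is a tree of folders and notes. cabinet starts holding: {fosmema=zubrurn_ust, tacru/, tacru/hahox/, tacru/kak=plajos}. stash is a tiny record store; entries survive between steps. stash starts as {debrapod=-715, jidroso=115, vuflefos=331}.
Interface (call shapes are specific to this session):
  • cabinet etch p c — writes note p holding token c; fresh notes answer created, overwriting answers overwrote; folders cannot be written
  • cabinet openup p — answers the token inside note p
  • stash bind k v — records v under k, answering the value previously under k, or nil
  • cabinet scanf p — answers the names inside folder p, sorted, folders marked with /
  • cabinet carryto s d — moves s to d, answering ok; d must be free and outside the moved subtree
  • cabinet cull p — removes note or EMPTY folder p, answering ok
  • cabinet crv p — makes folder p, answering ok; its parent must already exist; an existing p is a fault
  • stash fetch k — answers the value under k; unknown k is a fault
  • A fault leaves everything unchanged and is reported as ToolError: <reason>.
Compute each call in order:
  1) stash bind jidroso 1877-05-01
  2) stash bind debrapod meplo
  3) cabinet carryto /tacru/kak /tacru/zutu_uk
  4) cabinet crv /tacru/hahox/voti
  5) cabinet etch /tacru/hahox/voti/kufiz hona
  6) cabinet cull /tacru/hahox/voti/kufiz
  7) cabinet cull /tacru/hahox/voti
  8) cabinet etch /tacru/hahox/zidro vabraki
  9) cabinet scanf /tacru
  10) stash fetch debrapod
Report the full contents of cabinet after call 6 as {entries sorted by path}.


% stash bind k=jidroso v=1877-05-01
= 115
% stash bind k=debrapod v=meplo
= -715
% cabinet carryto s=/tacru/kak d=/tacru/zutu_uk
= ok
% cabinet crv p=/tacru/hahox/voti
= ok
% cabinet etch p=/tacru/hahox/voti/kufiz c=hona
= created
% cabinet cull p=/tacru/hahox/voti/kufiz
= ok
% cabinet cull p=/tacru/hahox/voti
= ok
% cabinet etch p=/tacru/hahox/zidro c=vabraki
= created
% cabinet scanf p=/tacru
= [hahox/, zutu_uk]
% stash fetch k=debrapod
= meplo

Answer: {fosmema=zubrurn_ust, tacru/, tacru/hahox/, tacru/hahox/voti/, tacru/zutu_uk=plajos}


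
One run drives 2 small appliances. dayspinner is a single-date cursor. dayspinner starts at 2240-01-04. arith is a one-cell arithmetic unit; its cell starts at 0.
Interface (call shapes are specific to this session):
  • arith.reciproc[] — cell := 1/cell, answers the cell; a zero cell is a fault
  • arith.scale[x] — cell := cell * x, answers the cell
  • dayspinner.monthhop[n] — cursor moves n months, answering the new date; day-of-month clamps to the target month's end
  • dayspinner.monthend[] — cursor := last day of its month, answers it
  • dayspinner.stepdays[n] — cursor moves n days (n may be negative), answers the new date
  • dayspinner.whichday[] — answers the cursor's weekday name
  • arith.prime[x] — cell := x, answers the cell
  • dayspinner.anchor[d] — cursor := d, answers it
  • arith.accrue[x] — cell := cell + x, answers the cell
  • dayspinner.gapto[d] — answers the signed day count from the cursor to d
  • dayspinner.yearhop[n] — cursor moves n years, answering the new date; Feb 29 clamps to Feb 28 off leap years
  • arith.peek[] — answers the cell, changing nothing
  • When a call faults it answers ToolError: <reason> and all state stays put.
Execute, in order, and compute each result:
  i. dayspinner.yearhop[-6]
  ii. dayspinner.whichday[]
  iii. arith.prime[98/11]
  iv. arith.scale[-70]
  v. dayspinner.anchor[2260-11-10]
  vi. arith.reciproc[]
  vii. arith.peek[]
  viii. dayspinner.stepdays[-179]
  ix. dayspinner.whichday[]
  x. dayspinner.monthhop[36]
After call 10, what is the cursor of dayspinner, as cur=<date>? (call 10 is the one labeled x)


>> dayspinner.yearhop(n='-6')
<< 2234-01-04
>> dayspinner.whichday()
<< Saturday
>> arith.prime(x='98/11')
<< 98/11
>> arith.scale(x='-70')
<< -6860/11
>> dayspinner.anchor(d='2260-11-10')
<< 2260-11-10
>> arith.reciproc()
<< -11/6860
>> arith.peek()
<< -11/6860
>> dayspinner.stepdays(n='-179')
<< 2260-05-15
>> dayspinner.whichday()
<< Tuesday
>> dayspinner.monthhop(n='36')
<< 2263-05-15

Answer: cur=2263-05-15


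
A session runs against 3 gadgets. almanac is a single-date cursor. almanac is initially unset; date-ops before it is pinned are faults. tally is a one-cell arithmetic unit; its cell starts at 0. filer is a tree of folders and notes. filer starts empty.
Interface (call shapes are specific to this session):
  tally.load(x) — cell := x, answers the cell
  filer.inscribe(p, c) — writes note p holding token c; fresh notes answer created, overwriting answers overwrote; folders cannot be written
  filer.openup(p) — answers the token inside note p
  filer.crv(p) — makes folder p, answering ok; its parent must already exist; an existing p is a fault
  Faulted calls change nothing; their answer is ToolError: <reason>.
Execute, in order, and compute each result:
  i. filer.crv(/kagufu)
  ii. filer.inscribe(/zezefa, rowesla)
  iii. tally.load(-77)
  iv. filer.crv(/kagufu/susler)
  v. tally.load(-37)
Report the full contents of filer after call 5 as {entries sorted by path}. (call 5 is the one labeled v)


> filer.crv p='/kagufu'
[out] ok
> filer.inscribe p='/zezefa' c='rowesla'
[out] created
> tally.load x='-77'
[out] -77
> filer.crv p='/kagufu/susler'
[out] ok
> tally.load x='-37'
[out] -37

Answer: {kagufu/, kagufu/susler/, zezefa=rowesla}


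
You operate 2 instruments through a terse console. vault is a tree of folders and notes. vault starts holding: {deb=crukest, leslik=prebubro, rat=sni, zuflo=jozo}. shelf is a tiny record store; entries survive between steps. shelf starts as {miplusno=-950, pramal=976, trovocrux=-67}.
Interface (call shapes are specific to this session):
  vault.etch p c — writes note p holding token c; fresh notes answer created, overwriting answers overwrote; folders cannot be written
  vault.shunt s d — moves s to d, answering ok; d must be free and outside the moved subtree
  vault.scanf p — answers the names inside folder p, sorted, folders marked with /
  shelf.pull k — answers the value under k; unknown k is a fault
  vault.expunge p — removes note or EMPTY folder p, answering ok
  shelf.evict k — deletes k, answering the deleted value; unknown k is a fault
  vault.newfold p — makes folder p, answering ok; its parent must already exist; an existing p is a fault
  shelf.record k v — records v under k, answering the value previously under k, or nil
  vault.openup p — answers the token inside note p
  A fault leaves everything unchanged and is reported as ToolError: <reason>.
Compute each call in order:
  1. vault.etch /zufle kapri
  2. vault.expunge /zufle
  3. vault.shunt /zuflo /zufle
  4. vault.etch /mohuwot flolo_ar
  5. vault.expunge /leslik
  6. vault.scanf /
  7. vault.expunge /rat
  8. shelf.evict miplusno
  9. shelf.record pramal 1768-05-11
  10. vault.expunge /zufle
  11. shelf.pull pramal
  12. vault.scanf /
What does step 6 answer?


Answer: [deb, mohuwot, rat, zufle]

Derivation:
Do: vault.etch[p=/zufle; c=kapri]
See: created
Do: vault.expunge[p=/zufle]
See: ok
Do: vault.shunt[s=/zuflo; d=/zufle]
See: ok
Do: vault.etch[p=/mohuwot; c=flolo_ar]
See: created
Do: vault.expunge[p=/leslik]
See: ok
Do: vault.scanf[p=/]
See: [deb, mohuwot, rat, zufle]
Do: vault.expunge[p=/rat]
See: ok
Do: shelf.evict[k=miplusno]
See: -950
Do: shelf.record[k=pramal; v=1768-05-11]
See: 976
Do: vault.expunge[p=/zufle]
See: ok
Do: shelf.pull[k=pramal]
See: 1768-05-11
Do: vault.scanf[p=/]
See: [deb, mohuwot]


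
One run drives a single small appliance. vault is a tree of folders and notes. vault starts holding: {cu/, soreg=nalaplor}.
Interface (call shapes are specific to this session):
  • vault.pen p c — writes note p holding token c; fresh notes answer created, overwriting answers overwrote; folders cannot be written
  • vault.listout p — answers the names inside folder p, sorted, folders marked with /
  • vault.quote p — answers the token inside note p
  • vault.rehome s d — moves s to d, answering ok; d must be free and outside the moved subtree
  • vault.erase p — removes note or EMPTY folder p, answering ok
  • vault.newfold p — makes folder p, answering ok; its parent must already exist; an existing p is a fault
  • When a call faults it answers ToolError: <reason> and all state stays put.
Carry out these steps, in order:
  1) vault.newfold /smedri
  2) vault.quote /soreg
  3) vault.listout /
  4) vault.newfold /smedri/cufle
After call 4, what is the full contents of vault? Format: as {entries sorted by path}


Using vault.newfold(p='/smedri'), — result: ok.
Next I call vault.quote(p='/soreg'), giving nalaplor.
I call vault.listout(p='/'), and see [cu/, smedri/, soreg].
I use vault.newfold(p='/smedri/cufle'), which returns ok.

Answer: {cu/, smedri/, smedri/cufle/, soreg=nalaplor}


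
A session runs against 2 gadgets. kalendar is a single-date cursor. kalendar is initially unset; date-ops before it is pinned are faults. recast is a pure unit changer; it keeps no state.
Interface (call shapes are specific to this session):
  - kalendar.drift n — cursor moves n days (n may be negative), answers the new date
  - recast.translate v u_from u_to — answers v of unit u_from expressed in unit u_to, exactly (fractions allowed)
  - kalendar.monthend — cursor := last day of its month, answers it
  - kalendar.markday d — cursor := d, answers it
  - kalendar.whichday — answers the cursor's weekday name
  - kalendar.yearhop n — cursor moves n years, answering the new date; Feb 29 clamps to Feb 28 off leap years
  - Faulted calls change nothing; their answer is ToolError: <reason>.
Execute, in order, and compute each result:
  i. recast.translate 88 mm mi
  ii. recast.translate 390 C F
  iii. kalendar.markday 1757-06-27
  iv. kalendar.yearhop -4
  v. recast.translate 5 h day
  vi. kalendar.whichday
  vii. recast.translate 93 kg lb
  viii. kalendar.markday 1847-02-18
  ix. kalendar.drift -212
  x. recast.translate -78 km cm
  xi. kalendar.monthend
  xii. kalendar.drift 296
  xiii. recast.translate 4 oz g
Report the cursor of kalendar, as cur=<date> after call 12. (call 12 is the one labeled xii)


Answer: cur=1847-05-23

Derivation:
-> recast.translate(v→88, u_from→mm, u_to→mi)
<- 1/18288
-> recast.translate(v→390, u_from→C, u_to→F)
<- 734
-> kalendar.markday(d→1757-06-27)
<- 1757-06-27
-> kalendar.yearhop(n→-4)
<- 1753-06-27
-> recast.translate(v→5, u_from→h, u_to→day)
<- 5/24
-> kalendar.whichday()
<- Wednesday
-> recast.translate(v→93, u_from→kg, u_to→lb)
<- 9300000000/45359237
-> kalendar.markday(d→1847-02-18)
<- 1847-02-18
-> kalendar.drift(n→-212)
<- 1846-07-21
-> recast.translate(v→-78, u_from→km, u_to→cm)
<- -7800000
-> kalendar.monthend()
<- 1846-07-31
-> kalendar.drift(n→296)
<- 1847-05-23
-> recast.translate(v→4, u_from→oz, u_to→g)
<- 45359237/400000


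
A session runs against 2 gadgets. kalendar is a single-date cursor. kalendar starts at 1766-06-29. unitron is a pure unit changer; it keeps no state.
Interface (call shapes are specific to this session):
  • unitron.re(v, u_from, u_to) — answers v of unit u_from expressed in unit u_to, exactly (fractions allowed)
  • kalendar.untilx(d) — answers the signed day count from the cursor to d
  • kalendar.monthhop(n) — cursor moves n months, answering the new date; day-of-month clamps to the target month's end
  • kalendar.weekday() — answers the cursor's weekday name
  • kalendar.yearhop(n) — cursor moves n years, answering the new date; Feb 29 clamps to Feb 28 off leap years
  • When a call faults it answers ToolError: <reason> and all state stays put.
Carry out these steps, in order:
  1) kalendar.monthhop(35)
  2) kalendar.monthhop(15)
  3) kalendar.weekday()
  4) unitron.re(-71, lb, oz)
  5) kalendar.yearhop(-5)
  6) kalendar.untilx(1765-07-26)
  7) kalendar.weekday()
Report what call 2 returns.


Answer: 1770-08-29

Derivation:
$ monthhop n='35'
:: 1769-05-29
$ monthhop n='15'
:: 1770-08-29
$ weekday
:: Wednesday
$ re v='-71' u_from='lb' u_to='oz'
:: -1136
$ yearhop n='-5'
:: 1765-08-29
$ untilx d='1765-07-26'
:: -34
$ weekday
:: Thursday


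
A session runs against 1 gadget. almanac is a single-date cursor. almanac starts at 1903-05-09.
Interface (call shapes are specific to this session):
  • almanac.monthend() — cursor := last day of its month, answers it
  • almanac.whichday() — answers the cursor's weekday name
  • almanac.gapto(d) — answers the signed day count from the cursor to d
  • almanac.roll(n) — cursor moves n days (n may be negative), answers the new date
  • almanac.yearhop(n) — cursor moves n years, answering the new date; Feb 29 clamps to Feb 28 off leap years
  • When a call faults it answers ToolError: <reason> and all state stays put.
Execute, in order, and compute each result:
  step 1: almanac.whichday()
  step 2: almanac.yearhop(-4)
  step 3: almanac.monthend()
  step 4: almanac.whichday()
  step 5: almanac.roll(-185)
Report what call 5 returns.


Answer: 1898-11-27

Derivation:
Step: almanac.whichday[]
Result: Saturday
Step: almanac.yearhop[n→-4]
Result: 1899-05-09
Step: almanac.monthend[]
Result: 1899-05-31
Step: almanac.whichday[]
Result: Wednesday
Step: almanac.roll[n→-185]
Result: 1898-11-27


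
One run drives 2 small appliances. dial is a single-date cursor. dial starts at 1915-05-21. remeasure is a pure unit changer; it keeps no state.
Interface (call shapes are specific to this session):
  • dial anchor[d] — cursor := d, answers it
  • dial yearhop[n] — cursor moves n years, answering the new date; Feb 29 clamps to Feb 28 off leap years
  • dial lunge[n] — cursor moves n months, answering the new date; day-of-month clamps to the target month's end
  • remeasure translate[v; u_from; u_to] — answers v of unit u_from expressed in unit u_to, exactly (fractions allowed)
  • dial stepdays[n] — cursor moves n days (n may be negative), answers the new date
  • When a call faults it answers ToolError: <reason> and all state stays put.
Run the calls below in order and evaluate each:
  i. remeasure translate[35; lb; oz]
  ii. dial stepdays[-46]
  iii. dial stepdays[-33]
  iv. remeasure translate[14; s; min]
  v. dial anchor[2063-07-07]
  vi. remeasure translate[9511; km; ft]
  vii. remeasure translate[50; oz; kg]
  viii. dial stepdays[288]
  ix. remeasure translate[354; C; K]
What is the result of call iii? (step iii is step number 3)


% remeasure translate v='35' u_from='lb' u_to='oz'
= 560
% dial stepdays n='-46'
= 1915-04-05
% dial stepdays n='-33'
= 1915-03-03
% remeasure translate v='14' u_from='s' u_to='min'
= 7/30
% dial anchor d='2063-07-07'
= 2063-07-07
% remeasure translate v='9511' u_from='km' u_to='ft'
= 11888750000/381
% remeasure translate v='50' u_from='oz' u_to='kg'
= 45359237/32000000
% dial stepdays n='288'
= 2064-04-20
% remeasure translate v='354' u_from='C' u_to='K'
= 12543/20

Answer: 1915-03-03


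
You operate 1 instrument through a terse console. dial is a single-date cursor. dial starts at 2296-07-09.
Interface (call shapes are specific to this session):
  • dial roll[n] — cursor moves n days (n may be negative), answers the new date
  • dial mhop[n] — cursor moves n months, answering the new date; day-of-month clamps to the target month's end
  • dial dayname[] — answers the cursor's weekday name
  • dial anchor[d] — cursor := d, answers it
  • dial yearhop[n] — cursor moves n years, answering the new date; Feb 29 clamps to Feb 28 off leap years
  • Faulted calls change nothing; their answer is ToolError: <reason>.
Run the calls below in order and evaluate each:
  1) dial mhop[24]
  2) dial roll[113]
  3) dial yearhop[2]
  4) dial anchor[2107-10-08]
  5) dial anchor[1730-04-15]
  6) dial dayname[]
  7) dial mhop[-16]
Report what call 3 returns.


Answer: 2300-10-30

Derivation:
> dial mhop 24
[out] 2298-07-09
> dial roll 113
[out] 2298-10-30
> dial yearhop 2
[out] 2300-10-30
> dial anchor 2107-10-08
[out] 2107-10-08
> dial anchor 1730-04-15
[out] 1730-04-15
> dial dayname
[out] Saturday
> dial mhop -16
[out] 1728-12-15


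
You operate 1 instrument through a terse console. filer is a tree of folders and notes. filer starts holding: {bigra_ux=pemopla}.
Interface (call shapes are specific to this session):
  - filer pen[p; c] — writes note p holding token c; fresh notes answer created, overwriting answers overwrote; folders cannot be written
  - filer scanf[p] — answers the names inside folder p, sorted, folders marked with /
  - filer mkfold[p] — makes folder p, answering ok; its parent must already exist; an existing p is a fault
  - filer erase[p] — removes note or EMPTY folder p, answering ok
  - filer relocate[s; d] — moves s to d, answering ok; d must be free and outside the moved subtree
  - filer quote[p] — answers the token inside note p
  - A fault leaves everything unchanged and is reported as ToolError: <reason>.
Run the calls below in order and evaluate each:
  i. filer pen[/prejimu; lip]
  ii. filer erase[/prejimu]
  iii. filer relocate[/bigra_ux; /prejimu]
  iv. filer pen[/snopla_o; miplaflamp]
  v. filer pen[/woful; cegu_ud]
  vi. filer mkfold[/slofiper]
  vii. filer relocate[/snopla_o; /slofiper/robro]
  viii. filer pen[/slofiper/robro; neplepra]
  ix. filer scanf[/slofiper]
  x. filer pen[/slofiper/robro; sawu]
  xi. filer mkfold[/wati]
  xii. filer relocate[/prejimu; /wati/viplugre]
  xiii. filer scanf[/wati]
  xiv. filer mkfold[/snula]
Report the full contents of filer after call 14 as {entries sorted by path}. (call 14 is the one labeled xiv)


Answer: {slofiper/, slofiper/robro=sawu, snula/, wati/, wati/viplugre=pemopla, woful=cegu_ud}

Derivation:
Act: filer pen[/prejimu; lip]
Obs: created
Act: filer erase[/prejimu]
Obs: ok
Act: filer relocate[/bigra_ux; /prejimu]
Obs: ok
Act: filer pen[/snopla_o; miplaflamp]
Obs: created
Act: filer pen[/woful; cegu_ud]
Obs: created
Act: filer mkfold[/slofiper]
Obs: ok
Act: filer relocate[/snopla_o; /slofiper/robro]
Obs: ok
Act: filer pen[/slofiper/robro; neplepra]
Obs: overwrote
Act: filer scanf[/slofiper]
Obs: [robro]
Act: filer pen[/slofiper/robro; sawu]
Obs: overwrote
Act: filer mkfold[/wati]
Obs: ok
Act: filer relocate[/prejimu; /wati/viplugre]
Obs: ok
Act: filer scanf[/wati]
Obs: [viplugre]
Act: filer mkfold[/snula]
Obs: ok


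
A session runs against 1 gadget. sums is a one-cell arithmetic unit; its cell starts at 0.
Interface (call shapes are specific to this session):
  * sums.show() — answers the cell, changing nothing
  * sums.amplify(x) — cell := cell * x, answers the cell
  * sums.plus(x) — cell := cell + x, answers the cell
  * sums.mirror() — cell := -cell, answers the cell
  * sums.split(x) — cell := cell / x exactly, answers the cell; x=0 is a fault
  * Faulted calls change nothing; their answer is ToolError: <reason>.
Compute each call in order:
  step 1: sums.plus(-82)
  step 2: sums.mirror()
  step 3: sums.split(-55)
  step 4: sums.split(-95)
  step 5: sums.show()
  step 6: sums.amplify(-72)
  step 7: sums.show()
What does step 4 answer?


Answer: 82/5225

Derivation:
Step: plus[x=-82]
Result: -82
Step: mirror[]
Result: 82
Step: split[x=-55]
Result: -82/55
Step: split[x=-95]
Result: 82/5225
Step: show[]
Result: 82/5225
Step: amplify[x=-72]
Result: -5904/5225
Step: show[]
Result: -5904/5225


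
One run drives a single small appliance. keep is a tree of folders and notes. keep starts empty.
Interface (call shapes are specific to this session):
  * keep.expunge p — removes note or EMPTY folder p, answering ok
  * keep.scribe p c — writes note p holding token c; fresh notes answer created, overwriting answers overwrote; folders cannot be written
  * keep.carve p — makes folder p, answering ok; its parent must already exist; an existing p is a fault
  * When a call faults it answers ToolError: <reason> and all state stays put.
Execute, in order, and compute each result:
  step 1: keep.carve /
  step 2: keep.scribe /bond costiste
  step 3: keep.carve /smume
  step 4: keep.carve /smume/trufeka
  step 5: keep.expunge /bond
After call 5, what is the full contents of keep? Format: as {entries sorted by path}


Answer: {smume/, smume/trufeka/}

Derivation:
Then keep.carve(p=/), and observe ToolError: exists.
Invoking keep.scribe(p=/bond, c=costiste), and see created.
I run keep.carve(p=/smume), → ok.
Now I run keep.carve(p=/smume/trufeka), giving ok.
Now I run keep.expunge(p=/bond): ok.


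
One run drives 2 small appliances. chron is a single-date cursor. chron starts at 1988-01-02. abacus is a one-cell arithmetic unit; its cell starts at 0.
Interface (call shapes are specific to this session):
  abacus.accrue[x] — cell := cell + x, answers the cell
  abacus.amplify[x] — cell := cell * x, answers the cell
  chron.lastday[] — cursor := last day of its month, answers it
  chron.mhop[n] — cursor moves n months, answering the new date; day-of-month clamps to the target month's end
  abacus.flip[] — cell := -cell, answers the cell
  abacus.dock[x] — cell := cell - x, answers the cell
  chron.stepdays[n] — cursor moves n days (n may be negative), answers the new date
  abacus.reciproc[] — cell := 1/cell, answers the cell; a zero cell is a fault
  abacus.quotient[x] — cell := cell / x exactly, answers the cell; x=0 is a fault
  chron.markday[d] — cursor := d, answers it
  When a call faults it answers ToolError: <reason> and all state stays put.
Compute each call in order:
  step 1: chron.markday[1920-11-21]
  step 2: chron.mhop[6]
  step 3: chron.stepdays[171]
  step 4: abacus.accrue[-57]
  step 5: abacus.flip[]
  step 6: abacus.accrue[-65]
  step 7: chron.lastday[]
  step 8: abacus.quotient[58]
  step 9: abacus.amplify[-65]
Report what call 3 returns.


I call markday using 1920-11-21, — result: 1920-11-21.
I call mhop using 6, which returns 1921-05-21.
Calling stepdays using 171, giving 1921-11-08.
Calling accrue using -57: -57.
I try flip(), and observe 57.
I call accrue using -65, → -8.
I run lastday(): 1921-11-30.
I call quotient using 58: -4/29.
I run amplify using -65, → 260/29.

Answer: 1921-11-08


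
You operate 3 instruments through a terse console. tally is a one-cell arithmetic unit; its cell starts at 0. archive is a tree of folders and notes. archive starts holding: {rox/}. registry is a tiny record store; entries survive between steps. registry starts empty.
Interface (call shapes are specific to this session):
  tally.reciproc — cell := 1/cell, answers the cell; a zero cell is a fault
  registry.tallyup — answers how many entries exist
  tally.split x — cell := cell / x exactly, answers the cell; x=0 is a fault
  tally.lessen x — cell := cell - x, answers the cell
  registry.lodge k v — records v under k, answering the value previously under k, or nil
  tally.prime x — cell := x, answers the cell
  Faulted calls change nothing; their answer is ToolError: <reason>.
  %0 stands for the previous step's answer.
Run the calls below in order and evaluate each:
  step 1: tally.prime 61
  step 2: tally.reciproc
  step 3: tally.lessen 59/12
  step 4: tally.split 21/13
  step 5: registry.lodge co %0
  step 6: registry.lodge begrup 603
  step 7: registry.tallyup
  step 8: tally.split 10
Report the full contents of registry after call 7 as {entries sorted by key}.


Answer: {begrup=603, co=-46631/15372}

Derivation:
% prime(61) ~> 61
% reciproc() ~> 1/61
% lessen(59/12) ~> -3587/732
% split(21/13) ~> -46631/15372
% lodge(co, %0) ~> nil
% lodge(begrup, 603) ~> nil
% tallyup() ~> 2
% split(10) ~> -46631/153720


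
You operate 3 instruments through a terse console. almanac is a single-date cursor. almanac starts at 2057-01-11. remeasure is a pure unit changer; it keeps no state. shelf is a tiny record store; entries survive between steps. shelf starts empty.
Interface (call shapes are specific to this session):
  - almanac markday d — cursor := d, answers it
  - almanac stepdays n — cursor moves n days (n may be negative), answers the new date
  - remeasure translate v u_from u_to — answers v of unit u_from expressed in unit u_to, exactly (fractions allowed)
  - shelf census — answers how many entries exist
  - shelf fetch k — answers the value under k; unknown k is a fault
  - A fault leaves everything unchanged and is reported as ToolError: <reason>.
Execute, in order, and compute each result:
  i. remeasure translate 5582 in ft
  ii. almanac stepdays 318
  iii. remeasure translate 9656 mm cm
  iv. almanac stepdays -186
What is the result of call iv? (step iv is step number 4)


Answer: 2057-05-23

Derivation:
-- remeasure translate(5582, in, ft) => 2791/6
-- almanac stepdays(318) => 2057-11-25
-- remeasure translate(9656, mm, cm) => 4828/5
-- almanac stepdays(-186) => 2057-05-23


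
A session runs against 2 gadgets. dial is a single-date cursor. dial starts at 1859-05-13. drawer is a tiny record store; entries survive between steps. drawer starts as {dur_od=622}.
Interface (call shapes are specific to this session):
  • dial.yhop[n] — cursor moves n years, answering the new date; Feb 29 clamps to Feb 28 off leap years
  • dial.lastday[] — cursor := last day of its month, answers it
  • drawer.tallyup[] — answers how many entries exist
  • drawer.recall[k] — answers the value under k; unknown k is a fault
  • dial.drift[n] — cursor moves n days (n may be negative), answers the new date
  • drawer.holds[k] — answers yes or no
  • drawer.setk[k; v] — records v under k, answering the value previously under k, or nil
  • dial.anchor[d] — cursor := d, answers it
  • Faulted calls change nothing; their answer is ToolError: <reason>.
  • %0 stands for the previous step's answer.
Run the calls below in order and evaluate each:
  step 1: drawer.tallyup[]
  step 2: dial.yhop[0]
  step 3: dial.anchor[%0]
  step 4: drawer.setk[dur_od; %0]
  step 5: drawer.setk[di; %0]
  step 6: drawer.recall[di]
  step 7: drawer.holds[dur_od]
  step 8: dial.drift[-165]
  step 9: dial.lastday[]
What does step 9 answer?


Answer: 1858-11-30

Derivation:
Then tallyup, which returns 1.
I call yhop passing n: 0: 1859-05-13.
Now I run anchor passing d: %0, — result: 1859-05-13.
I invoke setk passing k: dur_od, v: %0, yielding 622.
I use setk passing k: di, v: %0, and see nil.
Calling recall passing k: di, and see 622.
Next I call holds passing k: dur_od, → yes.
I call drift passing n: -165, which returns 1858-11-29.
I call lastday, and observe 1858-11-30.


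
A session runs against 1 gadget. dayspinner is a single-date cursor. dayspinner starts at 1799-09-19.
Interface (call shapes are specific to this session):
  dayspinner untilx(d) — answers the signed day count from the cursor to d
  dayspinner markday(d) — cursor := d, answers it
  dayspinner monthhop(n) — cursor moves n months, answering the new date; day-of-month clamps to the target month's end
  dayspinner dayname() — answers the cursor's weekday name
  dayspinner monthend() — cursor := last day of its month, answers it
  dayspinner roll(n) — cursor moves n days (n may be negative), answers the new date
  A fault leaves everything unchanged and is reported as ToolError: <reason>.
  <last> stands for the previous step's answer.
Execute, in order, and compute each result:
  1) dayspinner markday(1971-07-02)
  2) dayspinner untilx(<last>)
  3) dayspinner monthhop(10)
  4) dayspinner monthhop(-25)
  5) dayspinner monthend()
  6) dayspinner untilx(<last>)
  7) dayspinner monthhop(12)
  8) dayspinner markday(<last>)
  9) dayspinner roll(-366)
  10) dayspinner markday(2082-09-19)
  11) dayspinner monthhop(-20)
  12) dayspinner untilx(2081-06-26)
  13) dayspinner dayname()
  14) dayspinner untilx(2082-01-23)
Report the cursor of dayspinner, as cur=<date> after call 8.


> dayspinner markday d→1971-07-02
:: 1971-07-02
> dayspinner untilx d→<last>
:: 0
> dayspinner monthhop n→10
:: 1972-05-02
> dayspinner monthhop n→-25
:: 1970-04-02
> dayspinner monthend
:: 1970-04-30
> dayspinner untilx d→<last>
:: 0
> dayspinner monthhop n→12
:: 1971-04-30
> dayspinner markday d→<last>
:: 1971-04-30
> dayspinner roll n→-366
:: 1970-04-29
> dayspinner markday d→2082-09-19
:: 2082-09-19
> dayspinner monthhop n→-20
:: 2081-01-19
> dayspinner untilx d→2081-06-26
:: 158
> dayspinner dayname
:: Sunday
> dayspinner untilx d→2082-01-23
:: 369

Answer: cur=1971-04-30
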